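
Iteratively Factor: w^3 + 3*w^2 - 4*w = (w - 1)*(w^2 + 4*w) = w*(w - 1)*(w + 4)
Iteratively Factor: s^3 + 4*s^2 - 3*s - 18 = (s - 2)*(s^2 + 6*s + 9) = (s - 2)*(s + 3)*(s + 3)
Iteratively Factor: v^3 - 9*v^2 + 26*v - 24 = (v - 2)*(v^2 - 7*v + 12) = (v - 4)*(v - 2)*(v - 3)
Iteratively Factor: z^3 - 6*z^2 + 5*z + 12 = (z - 4)*(z^2 - 2*z - 3) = (z - 4)*(z - 3)*(z + 1)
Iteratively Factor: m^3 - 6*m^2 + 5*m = (m)*(m^2 - 6*m + 5) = m*(m - 5)*(m - 1)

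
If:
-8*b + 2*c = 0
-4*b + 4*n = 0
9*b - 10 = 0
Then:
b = 10/9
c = 40/9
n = 10/9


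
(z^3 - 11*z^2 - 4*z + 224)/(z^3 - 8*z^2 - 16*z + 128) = (z - 7)/(z - 4)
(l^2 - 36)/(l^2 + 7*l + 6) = (l - 6)/(l + 1)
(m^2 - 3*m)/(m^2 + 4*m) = (m - 3)/(m + 4)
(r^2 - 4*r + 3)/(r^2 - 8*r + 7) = (r - 3)/(r - 7)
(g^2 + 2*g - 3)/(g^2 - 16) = (g^2 + 2*g - 3)/(g^2 - 16)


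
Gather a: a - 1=a - 1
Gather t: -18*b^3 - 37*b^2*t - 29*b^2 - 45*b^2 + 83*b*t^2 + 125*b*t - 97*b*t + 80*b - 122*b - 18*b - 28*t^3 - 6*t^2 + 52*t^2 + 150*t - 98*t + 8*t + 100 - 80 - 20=-18*b^3 - 74*b^2 - 60*b - 28*t^3 + t^2*(83*b + 46) + t*(-37*b^2 + 28*b + 60)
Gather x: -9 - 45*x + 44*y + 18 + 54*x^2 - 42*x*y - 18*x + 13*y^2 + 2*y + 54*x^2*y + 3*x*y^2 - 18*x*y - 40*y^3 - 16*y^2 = x^2*(54*y + 54) + x*(3*y^2 - 60*y - 63) - 40*y^3 - 3*y^2 + 46*y + 9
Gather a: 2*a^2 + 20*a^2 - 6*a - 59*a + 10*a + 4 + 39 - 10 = 22*a^2 - 55*a + 33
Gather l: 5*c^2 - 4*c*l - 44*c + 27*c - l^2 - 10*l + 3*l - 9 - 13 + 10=5*c^2 - 17*c - l^2 + l*(-4*c - 7) - 12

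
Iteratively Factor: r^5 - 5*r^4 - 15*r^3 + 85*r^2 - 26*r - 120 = (r + 4)*(r^4 - 9*r^3 + 21*r^2 + r - 30) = (r - 3)*(r + 4)*(r^3 - 6*r^2 + 3*r + 10) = (r - 5)*(r - 3)*(r + 4)*(r^2 - r - 2) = (r - 5)*(r - 3)*(r - 2)*(r + 4)*(r + 1)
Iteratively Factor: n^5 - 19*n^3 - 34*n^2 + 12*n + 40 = (n - 5)*(n^4 + 5*n^3 + 6*n^2 - 4*n - 8) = (n - 5)*(n - 1)*(n^3 + 6*n^2 + 12*n + 8) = (n - 5)*(n - 1)*(n + 2)*(n^2 + 4*n + 4) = (n - 5)*(n - 1)*(n + 2)^2*(n + 2)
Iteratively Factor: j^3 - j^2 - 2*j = (j + 1)*(j^2 - 2*j) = (j - 2)*(j + 1)*(j)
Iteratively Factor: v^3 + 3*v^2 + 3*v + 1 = (v + 1)*(v^2 + 2*v + 1) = (v + 1)^2*(v + 1)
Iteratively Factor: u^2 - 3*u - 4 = (u + 1)*(u - 4)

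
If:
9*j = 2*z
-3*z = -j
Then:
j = 0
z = 0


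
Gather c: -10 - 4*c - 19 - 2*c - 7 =-6*c - 36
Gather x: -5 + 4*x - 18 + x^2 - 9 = x^2 + 4*x - 32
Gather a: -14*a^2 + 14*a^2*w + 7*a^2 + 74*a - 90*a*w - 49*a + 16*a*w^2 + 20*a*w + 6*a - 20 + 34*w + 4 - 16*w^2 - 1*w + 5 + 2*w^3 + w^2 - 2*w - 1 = a^2*(14*w - 7) + a*(16*w^2 - 70*w + 31) + 2*w^3 - 15*w^2 + 31*w - 12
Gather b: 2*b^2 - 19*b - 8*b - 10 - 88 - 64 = 2*b^2 - 27*b - 162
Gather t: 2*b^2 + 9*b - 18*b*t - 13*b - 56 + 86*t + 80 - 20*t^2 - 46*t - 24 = 2*b^2 - 4*b - 20*t^2 + t*(40 - 18*b)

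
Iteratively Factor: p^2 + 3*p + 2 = (p + 1)*(p + 2)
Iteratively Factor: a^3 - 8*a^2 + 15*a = (a - 5)*(a^2 - 3*a) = (a - 5)*(a - 3)*(a)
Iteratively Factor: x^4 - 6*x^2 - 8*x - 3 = (x - 3)*(x^3 + 3*x^2 + 3*x + 1) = (x - 3)*(x + 1)*(x^2 + 2*x + 1) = (x - 3)*(x + 1)^2*(x + 1)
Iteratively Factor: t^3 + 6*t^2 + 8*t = (t + 2)*(t^2 + 4*t) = (t + 2)*(t + 4)*(t)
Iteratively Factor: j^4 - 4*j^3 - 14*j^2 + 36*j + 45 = (j + 3)*(j^3 - 7*j^2 + 7*j + 15) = (j - 3)*(j + 3)*(j^2 - 4*j - 5) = (j - 3)*(j + 1)*(j + 3)*(j - 5)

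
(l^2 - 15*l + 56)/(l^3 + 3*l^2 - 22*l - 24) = (l^2 - 15*l + 56)/(l^3 + 3*l^2 - 22*l - 24)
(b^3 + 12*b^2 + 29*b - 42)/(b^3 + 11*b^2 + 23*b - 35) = (b + 6)/(b + 5)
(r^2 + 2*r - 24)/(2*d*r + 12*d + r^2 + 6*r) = (r - 4)/(2*d + r)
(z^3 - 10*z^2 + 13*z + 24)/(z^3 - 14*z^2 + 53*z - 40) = (z^2 - 2*z - 3)/(z^2 - 6*z + 5)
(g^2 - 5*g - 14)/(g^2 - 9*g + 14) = (g + 2)/(g - 2)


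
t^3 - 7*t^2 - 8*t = t*(t - 8)*(t + 1)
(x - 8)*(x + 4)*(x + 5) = x^3 + x^2 - 52*x - 160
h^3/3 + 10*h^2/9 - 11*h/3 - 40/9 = (h/3 + 1/3)*(h - 8/3)*(h + 5)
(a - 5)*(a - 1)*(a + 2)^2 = a^4 - 2*a^3 - 15*a^2 - 4*a + 20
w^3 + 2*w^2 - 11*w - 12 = (w - 3)*(w + 1)*(w + 4)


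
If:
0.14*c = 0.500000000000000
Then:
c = 3.57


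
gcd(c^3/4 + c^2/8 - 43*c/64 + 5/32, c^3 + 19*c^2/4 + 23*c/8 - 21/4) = c + 2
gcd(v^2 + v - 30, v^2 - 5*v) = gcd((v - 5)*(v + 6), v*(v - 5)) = v - 5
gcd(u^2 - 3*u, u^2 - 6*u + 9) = u - 3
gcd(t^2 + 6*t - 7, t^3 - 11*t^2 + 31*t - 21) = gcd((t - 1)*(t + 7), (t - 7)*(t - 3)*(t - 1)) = t - 1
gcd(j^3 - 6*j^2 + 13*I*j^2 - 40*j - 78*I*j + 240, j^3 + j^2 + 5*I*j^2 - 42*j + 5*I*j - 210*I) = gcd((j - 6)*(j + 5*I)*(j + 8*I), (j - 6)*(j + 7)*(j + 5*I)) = j^2 + j*(-6 + 5*I) - 30*I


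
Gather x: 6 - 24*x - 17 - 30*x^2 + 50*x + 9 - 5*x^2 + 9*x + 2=-35*x^2 + 35*x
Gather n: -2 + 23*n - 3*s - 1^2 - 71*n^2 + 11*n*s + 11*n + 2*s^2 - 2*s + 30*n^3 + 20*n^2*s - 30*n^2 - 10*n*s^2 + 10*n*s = 30*n^3 + n^2*(20*s - 101) + n*(-10*s^2 + 21*s + 34) + 2*s^2 - 5*s - 3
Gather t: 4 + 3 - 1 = 6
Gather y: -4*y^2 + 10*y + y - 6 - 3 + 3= -4*y^2 + 11*y - 6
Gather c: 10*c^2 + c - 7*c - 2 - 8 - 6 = 10*c^2 - 6*c - 16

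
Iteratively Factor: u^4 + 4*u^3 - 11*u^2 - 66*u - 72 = (u - 4)*(u^3 + 8*u^2 + 21*u + 18) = (u - 4)*(u + 2)*(u^2 + 6*u + 9) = (u - 4)*(u + 2)*(u + 3)*(u + 3)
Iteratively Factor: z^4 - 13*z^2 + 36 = (z - 2)*(z^3 + 2*z^2 - 9*z - 18) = (z - 3)*(z - 2)*(z^2 + 5*z + 6) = (z - 3)*(z - 2)*(z + 3)*(z + 2)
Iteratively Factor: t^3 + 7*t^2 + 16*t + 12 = (t + 3)*(t^2 + 4*t + 4) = (t + 2)*(t + 3)*(t + 2)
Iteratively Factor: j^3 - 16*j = (j + 4)*(j^2 - 4*j) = j*(j + 4)*(j - 4)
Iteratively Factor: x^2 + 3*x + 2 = (x + 2)*(x + 1)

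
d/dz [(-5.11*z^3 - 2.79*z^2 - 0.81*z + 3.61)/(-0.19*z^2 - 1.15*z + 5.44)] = (0.9709*z^4 + 11.753*z^3 - 80.3406*z^2 - 28.9834*z - 0.254900000000001)/(0.0361*z^4 + 0.437*z^3 - 0.7447*z^2 - 12.512*z + 29.5936)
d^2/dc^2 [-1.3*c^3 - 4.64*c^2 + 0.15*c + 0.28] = -7.8*c - 9.28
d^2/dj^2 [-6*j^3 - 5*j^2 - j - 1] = -36*j - 10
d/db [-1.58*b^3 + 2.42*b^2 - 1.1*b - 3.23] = -4.74*b^2 + 4.84*b - 1.1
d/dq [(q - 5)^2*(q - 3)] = (q - 5)*(3*q - 11)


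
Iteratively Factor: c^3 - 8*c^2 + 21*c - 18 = (c - 2)*(c^2 - 6*c + 9) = (c - 3)*(c - 2)*(c - 3)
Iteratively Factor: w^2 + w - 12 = (w + 4)*(w - 3)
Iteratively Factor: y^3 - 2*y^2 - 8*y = (y - 4)*(y^2 + 2*y) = (y - 4)*(y + 2)*(y)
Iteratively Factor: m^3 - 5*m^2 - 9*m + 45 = (m + 3)*(m^2 - 8*m + 15) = (m - 5)*(m + 3)*(m - 3)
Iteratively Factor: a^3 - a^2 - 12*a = (a + 3)*(a^2 - 4*a) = a*(a + 3)*(a - 4)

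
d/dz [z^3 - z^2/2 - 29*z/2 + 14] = 3*z^2 - z - 29/2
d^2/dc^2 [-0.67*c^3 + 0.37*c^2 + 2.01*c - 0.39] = 0.74 - 4.02*c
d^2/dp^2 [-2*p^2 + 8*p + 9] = -4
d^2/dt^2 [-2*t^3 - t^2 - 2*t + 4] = -12*t - 2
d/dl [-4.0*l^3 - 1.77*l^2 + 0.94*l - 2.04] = -12.0*l^2 - 3.54*l + 0.94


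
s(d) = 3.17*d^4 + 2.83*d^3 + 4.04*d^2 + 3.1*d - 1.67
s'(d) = 12.68*d^3 + 8.49*d^2 + 8.08*d + 3.1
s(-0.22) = -2.18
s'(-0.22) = 1.60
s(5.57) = 3681.25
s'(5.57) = 2502.72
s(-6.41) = 4750.80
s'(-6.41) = -3039.45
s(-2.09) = 44.15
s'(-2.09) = -92.46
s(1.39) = 29.88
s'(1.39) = 64.79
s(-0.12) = -1.99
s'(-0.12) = 2.23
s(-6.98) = 6735.69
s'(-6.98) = -3951.73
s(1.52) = 39.24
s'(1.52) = 79.53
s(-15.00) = 151790.83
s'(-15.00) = -41002.85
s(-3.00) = 205.75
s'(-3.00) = -287.09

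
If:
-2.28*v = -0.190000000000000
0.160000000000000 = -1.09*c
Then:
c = -0.15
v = 0.08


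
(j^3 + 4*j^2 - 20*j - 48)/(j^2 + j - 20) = (j^2 + 8*j + 12)/(j + 5)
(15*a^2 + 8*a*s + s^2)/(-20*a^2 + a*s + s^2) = (3*a + s)/(-4*a + s)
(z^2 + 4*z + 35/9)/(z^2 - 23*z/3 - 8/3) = (9*z^2 + 36*z + 35)/(3*(3*z^2 - 23*z - 8))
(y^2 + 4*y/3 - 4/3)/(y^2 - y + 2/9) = 3*(y + 2)/(3*y - 1)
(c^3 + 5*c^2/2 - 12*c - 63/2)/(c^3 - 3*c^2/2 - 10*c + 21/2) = (c + 3)/(c - 1)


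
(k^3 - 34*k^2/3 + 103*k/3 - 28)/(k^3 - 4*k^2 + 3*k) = (3*k^2 - 25*k + 28)/(3*k*(k - 1))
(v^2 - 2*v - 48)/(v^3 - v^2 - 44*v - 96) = (v + 6)/(v^2 + 7*v + 12)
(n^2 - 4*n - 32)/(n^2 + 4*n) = (n - 8)/n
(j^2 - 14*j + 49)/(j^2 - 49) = (j - 7)/(j + 7)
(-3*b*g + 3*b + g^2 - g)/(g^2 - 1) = (-3*b + g)/(g + 1)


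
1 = 1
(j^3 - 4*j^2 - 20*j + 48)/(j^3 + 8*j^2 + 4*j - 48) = (j - 6)/(j + 6)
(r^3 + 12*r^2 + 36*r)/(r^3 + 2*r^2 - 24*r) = (r + 6)/(r - 4)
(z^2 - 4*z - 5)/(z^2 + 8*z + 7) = (z - 5)/(z + 7)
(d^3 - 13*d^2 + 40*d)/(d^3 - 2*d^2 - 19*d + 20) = d*(d - 8)/(d^2 + 3*d - 4)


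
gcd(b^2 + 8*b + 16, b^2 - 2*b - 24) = b + 4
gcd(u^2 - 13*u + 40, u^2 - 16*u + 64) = u - 8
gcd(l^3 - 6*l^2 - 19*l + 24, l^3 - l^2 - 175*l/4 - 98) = l - 8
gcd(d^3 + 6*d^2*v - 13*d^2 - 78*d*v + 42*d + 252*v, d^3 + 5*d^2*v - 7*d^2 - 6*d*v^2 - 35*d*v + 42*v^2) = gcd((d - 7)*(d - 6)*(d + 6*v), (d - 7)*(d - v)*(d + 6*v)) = d^2 + 6*d*v - 7*d - 42*v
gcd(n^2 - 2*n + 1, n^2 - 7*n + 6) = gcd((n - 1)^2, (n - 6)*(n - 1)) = n - 1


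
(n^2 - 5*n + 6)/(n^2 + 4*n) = (n^2 - 5*n + 6)/(n*(n + 4))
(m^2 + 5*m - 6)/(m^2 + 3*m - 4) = (m + 6)/(m + 4)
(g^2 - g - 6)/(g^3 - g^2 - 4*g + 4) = (g - 3)/(g^2 - 3*g + 2)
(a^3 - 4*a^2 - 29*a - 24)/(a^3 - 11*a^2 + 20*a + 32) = (a + 3)/(a - 4)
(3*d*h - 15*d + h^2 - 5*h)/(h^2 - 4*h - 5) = (3*d + h)/(h + 1)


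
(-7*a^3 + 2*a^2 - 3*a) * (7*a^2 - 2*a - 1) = -49*a^5 + 28*a^4 - 18*a^3 + 4*a^2 + 3*a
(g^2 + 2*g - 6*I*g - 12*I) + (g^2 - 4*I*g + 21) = 2*g^2 + 2*g - 10*I*g + 21 - 12*I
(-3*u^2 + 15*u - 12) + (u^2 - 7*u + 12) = -2*u^2 + 8*u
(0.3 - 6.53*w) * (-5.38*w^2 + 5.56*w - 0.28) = 35.1314*w^3 - 37.9208*w^2 + 3.4964*w - 0.084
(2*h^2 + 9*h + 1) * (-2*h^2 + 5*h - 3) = -4*h^4 - 8*h^3 + 37*h^2 - 22*h - 3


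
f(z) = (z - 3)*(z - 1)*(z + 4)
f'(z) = (z - 3)*(z - 1) + (z - 3)*(z + 4) + (z - 1)*(z + 4)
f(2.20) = -5.95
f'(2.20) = 1.52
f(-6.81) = -215.29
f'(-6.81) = 126.13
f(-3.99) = 0.35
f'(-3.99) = 34.76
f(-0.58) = 19.34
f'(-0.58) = -11.99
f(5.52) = 108.44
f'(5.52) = 78.41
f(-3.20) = 20.83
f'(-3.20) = 17.72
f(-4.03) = -1.06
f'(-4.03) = 35.72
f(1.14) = -1.34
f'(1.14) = -9.10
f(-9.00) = -600.00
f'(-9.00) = 230.00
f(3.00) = 0.00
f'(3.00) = 14.00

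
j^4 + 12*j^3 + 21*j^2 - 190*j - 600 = (j - 4)*(j + 5)^2*(j + 6)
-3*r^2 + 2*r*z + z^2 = (-r + z)*(3*r + z)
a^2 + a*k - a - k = (a - 1)*(a + k)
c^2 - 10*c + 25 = (c - 5)^2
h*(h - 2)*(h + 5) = h^3 + 3*h^2 - 10*h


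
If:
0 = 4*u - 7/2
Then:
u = 7/8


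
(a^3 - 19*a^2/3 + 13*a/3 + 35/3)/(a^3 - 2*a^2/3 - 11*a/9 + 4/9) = 3*(3*a^2 - 22*a + 35)/(9*a^2 - 15*a + 4)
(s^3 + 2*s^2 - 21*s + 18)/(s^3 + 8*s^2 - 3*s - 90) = (s - 1)/(s + 5)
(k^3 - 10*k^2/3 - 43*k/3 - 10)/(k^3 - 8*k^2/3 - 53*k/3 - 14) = (3*k + 5)/(3*k + 7)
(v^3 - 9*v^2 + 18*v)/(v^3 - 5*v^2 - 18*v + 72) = v/(v + 4)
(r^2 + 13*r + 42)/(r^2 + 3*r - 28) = (r + 6)/(r - 4)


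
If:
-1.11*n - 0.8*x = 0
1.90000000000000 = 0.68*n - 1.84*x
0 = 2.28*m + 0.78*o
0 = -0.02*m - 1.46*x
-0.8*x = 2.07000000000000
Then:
No Solution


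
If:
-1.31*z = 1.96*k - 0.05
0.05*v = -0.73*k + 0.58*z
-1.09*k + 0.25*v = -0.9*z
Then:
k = 0.01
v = -0.00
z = 0.02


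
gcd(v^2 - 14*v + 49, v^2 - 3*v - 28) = v - 7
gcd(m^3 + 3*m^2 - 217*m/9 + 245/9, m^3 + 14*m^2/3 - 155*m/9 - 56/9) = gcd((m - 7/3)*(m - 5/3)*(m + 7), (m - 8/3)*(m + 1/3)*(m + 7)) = m + 7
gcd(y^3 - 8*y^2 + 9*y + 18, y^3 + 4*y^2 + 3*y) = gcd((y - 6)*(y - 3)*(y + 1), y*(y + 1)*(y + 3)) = y + 1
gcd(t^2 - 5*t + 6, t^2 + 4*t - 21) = t - 3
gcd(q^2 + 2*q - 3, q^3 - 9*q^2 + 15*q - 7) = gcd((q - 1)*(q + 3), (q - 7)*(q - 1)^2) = q - 1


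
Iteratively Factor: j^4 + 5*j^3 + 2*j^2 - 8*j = (j - 1)*(j^3 + 6*j^2 + 8*j) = j*(j - 1)*(j^2 + 6*j + 8) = j*(j - 1)*(j + 4)*(j + 2)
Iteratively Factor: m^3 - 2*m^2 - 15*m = (m - 5)*(m^2 + 3*m) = m*(m - 5)*(m + 3)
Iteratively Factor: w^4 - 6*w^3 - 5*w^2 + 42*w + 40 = (w - 5)*(w^3 - w^2 - 10*w - 8) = (w - 5)*(w + 2)*(w^2 - 3*w - 4) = (w - 5)*(w - 4)*(w + 2)*(w + 1)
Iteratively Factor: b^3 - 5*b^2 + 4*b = (b - 4)*(b^2 - b) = b*(b - 4)*(b - 1)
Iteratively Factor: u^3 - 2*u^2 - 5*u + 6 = (u - 3)*(u^2 + u - 2) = (u - 3)*(u + 2)*(u - 1)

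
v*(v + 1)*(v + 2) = v^3 + 3*v^2 + 2*v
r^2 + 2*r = r*(r + 2)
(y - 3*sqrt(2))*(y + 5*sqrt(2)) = y^2 + 2*sqrt(2)*y - 30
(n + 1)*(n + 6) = n^2 + 7*n + 6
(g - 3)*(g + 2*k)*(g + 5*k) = g^3 + 7*g^2*k - 3*g^2 + 10*g*k^2 - 21*g*k - 30*k^2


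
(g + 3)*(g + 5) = g^2 + 8*g + 15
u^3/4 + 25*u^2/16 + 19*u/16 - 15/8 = (u/4 + 1/2)*(u - 3/4)*(u + 5)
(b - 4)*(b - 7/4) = b^2 - 23*b/4 + 7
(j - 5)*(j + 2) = j^2 - 3*j - 10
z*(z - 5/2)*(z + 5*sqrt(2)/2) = z^3 - 5*z^2/2 + 5*sqrt(2)*z^2/2 - 25*sqrt(2)*z/4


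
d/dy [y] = 1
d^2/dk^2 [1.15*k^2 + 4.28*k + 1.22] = 2.30000000000000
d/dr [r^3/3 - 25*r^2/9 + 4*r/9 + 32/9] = r^2 - 50*r/9 + 4/9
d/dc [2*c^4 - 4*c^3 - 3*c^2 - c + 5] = 8*c^3 - 12*c^2 - 6*c - 1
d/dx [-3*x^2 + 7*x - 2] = 7 - 6*x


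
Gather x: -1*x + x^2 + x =x^2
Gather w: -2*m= -2*m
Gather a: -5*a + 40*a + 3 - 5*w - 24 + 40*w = 35*a + 35*w - 21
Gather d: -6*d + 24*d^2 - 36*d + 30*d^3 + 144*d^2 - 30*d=30*d^3 + 168*d^2 - 72*d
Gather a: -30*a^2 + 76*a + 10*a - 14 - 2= -30*a^2 + 86*a - 16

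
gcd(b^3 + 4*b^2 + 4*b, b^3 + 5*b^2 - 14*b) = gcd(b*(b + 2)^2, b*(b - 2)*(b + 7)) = b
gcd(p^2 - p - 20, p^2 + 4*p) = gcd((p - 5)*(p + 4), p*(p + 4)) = p + 4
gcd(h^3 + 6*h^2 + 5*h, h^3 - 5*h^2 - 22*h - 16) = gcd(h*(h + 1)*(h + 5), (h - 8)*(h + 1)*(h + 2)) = h + 1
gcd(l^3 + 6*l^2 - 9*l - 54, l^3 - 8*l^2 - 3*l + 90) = l + 3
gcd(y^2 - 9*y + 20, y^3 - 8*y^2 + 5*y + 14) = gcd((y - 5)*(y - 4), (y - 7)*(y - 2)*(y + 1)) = 1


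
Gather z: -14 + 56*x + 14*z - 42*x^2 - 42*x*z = -42*x^2 + 56*x + z*(14 - 42*x) - 14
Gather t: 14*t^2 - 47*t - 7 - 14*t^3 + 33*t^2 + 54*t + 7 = -14*t^3 + 47*t^2 + 7*t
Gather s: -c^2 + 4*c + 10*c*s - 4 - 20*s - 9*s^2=-c^2 + 4*c - 9*s^2 + s*(10*c - 20) - 4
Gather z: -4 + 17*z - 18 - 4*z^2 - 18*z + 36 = -4*z^2 - z + 14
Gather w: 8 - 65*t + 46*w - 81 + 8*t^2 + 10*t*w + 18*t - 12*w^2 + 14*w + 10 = 8*t^2 - 47*t - 12*w^2 + w*(10*t + 60) - 63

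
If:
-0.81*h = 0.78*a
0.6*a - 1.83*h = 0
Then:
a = 0.00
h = 0.00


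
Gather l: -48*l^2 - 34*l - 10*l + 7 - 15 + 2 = -48*l^2 - 44*l - 6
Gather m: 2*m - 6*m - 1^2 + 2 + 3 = 4 - 4*m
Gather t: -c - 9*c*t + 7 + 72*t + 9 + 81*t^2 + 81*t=-c + 81*t^2 + t*(153 - 9*c) + 16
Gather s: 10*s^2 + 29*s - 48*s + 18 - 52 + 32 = 10*s^2 - 19*s - 2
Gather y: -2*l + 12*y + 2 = -2*l + 12*y + 2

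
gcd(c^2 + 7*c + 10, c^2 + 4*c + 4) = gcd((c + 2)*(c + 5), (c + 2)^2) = c + 2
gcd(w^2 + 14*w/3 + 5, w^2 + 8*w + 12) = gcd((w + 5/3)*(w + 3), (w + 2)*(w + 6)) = 1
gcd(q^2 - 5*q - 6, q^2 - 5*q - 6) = q^2 - 5*q - 6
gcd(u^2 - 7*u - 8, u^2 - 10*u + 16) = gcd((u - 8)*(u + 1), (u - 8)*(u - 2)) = u - 8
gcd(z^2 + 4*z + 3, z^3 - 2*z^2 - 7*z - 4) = z + 1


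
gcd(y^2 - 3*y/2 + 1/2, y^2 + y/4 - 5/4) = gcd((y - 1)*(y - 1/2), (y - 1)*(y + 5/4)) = y - 1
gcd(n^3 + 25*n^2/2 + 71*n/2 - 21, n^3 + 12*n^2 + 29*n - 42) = n^2 + 13*n + 42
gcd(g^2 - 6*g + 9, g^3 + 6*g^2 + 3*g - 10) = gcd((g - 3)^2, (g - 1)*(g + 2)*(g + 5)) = 1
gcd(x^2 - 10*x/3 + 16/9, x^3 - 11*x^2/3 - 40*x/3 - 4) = 1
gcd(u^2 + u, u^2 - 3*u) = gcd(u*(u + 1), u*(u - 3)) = u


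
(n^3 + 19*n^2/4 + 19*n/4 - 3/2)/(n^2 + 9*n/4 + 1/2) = (4*n^2 + 11*n - 3)/(4*n + 1)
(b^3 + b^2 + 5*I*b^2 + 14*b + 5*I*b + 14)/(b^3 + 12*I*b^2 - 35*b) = (b^2 + b*(1 - 2*I) - 2*I)/(b*(b + 5*I))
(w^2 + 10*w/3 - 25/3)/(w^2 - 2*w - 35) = (w - 5/3)/(w - 7)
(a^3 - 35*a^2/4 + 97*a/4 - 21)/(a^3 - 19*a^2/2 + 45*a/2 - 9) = (4*a^2 - 23*a + 28)/(2*(2*a^2 - 13*a + 6))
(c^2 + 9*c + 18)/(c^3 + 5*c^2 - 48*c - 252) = (c + 3)/(c^2 - c - 42)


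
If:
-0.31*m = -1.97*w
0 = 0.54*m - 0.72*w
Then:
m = 0.00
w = 0.00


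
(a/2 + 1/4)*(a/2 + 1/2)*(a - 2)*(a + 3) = a^4/4 + 5*a^3/8 - a^2 - 17*a/8 - 3/4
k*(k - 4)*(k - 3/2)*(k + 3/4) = k^4 - 19*k^3/4 + 15*k^2/8 + 9*k/2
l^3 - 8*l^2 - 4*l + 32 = (l - 8)*(l - 2)*(l + 2)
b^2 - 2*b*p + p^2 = (b - p)^2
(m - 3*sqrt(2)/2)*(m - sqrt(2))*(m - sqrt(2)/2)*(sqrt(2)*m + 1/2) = sqrt(2)*m^4 - 11*m^3/2 + 4*sqrt(2)*m^2 - m/4 - 3*sqrt(2)/4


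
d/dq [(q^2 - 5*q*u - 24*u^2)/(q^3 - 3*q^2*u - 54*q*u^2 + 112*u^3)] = (-q^2 - 6*q*u - 29*u^2)/(q^4 + 10*q^3*u - 3*q^2*u^2 - 140*q*u^3 + 196*u^4)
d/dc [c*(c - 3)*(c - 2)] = 3*c^2 - 10*c + 6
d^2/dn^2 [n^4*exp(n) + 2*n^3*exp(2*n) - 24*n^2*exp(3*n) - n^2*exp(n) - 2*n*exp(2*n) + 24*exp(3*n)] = (n^4 + 8*n^3*exp(n) + 8*n^3 - 216*n^2*exp(2*n) + 24*n^2*exp(n) + 11*n^2 - 288*n*exp(2*n) + 4*n*exp(n) - 4*n + 168*exp(2*n) - 8*exp(n) - 2)*exp(n)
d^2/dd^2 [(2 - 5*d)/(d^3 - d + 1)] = 2*(-(5*d - 2)*(3*d^2 - 1)^2 + (15*d^2 + 3*d*(5*d - 2) - 5)*(d^3 - d + 1))/(d^3 - d + 1)^3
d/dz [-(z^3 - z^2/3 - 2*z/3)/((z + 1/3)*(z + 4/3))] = 3*(-27*z^4 - 90*z^3 - 39*z^2 + 8*z + 8)/(81*z^4 + 270*z^3 + 297*z^2 + 120*z + 16)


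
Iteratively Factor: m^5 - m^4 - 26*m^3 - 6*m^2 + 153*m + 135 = (m + 3)*(m^4 - 4*m^3 - 14*m^2 + 36*m + 45) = (m - 3)*(m + 3)*(m^3 - m^2 - 17*m - 15) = (m - 5)*(m - 3)*(m + 3)*(m^2 + 4*m + 3) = (m - 5)*(m - 3)*(m + 3)^2*(m + 1)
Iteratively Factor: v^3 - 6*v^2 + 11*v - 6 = (v - 1)*(v^2 - 5*v + 6) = (v - 3)*(v - 1)*(v - 2)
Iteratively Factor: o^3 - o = (o)*(o^2 - 1) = o*(o - 1)*(o + 1)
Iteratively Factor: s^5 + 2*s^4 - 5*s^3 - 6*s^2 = (s + 1)*(s^4 + s^3 - 6*s^2) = s*(s + 1)*(s^3 + s^2 - 6*s) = s*(s - 2)*(s + 1)*(s^2 + 3*s) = s*(s - 2)*(s + 1)*(s + 3)*(s)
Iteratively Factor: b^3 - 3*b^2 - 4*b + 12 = (b - 2)*(b^2 - b - 6) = (b - 2)*(b + 2)*(b - 3)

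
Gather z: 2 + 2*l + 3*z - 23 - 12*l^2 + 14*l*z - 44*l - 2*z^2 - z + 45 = -12*l^2 - 42*l - 2*z^2 + z*(14*l + 2) + 24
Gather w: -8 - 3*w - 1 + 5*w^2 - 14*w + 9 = 5*w^2 - 17*w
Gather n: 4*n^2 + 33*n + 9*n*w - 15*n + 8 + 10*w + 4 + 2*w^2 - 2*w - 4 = 4*n^2 + n*(9*w + 18) + 2*w^2 + 8*w + 8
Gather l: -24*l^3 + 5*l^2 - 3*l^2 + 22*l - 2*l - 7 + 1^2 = -24*l^3 + 2*l^2 + 20*l - 6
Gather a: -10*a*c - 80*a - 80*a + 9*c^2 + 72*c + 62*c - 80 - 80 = a*(-10*c - 160) + 9*c^2 + 134*c - 160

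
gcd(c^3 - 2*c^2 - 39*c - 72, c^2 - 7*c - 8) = c - 8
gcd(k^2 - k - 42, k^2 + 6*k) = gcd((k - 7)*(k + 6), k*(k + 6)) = k + 6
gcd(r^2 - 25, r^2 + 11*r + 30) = r + 5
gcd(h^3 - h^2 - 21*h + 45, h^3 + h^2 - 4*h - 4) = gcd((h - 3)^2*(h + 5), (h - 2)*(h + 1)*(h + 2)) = 1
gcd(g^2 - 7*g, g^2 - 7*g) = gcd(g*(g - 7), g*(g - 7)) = g^2 - 7*g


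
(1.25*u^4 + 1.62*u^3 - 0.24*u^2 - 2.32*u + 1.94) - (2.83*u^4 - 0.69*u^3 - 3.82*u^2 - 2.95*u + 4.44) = -1.58*u^4 + 2.31*u^3 + 3.58*u^2 + 0.63*u - 2.5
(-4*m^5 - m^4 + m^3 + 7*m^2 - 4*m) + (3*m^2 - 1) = -4*m^5 - m^4 + m^3 + 10*m^2 - 4*m - 1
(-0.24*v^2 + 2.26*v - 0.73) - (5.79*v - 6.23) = -0.24*v^2 - 3.53*v + 5.5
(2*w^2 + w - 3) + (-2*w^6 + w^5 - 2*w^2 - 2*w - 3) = -2*w^6 + w^5 - w - 6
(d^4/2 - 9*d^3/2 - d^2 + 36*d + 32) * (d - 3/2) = d^5/2 - 21*d^4/4 + 23*d^3/4 + 75*d^2/2 - 22*d - 48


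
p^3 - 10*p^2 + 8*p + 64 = (p - 8)*(p - 4)*(p + 2)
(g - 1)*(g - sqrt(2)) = g^2 - sqrt(2)*g - g + sqrt(2)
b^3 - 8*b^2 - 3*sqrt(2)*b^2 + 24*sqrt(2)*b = b*(b - 8)*(b - 3*sqrt(2))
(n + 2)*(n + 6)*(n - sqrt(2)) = n^3 - sqrt(2)*n^2 + 8*n^2 - 8*sqrt(2)*n + 12*n - 12*sqrt(2)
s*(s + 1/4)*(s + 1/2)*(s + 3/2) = s^4 + 9*s^3/4 + 5*s^2/4 + 3*s/16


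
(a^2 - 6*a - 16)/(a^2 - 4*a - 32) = (a + 2)/(a + 4)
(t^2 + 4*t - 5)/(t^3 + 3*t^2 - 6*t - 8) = (t^2 + 4*t - 5)/(t^3 + 3*t^2 - 6*t - 8)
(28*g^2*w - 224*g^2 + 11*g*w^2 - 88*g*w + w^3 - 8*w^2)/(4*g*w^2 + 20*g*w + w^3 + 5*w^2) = (7*g*w - 56*g + w^2 - 8*w)/(w*(w + 5))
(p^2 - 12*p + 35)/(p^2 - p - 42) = (p - 5)/(p + 6)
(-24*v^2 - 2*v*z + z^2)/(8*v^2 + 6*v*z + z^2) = (-6*v + z)/(2*v + z)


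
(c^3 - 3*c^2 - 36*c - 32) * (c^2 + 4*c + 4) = c^5 + c^4 - 44*c^3 - 188*c^2 - 272*c - 128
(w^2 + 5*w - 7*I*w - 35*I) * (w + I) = w^3 + 5*w^2 - 6*I*w^2 + 7*w - 30*I*w + 35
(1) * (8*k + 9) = 8*k + 9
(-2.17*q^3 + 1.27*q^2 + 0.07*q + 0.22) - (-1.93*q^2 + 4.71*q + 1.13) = -2.17*q^3 + 3.2*q^2 - 4.64*q - 0.91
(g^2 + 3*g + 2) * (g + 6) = g^3 + 9*g^2 + 20*g + 12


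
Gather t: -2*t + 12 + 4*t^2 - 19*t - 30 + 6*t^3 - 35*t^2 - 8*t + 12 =6*t^3 - 31*t^2 - 29*t - 6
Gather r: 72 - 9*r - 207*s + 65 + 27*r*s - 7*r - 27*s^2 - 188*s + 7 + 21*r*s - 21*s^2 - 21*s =r*(48*s - 16) - 48*s^2 - 416*s + 144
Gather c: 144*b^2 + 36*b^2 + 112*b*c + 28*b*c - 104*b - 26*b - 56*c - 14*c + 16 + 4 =180*b^2 - 130*b + c*(140*b - 70) + 20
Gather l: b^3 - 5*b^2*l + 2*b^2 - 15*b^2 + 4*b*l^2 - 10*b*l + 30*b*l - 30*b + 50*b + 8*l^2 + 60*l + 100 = b^3 - 13*b^2 + 20*b + l^2*(4*b + 8) + l*(-5*b^2 + 20*b + 60) + 100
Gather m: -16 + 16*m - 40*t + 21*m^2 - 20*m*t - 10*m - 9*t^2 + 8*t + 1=21*m^2 + m*(6 - 20*t) - 9*t^2 - 32*t - 15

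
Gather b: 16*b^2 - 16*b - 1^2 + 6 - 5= 16*b^2 - 16*b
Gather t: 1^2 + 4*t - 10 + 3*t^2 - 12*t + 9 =3*t^2 - 8*t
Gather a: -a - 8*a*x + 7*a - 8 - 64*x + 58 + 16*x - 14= a*(6 - 8*x) - 48*x + 36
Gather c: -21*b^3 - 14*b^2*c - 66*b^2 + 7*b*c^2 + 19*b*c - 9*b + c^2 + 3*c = -21*b^3 - 66*b^2 - 9*b + c^2*(7*b + 1) + c*(-14*b^2 + 19*b + 3)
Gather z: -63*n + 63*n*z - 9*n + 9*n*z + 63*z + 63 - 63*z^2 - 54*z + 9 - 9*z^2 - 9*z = 72*n*z - 72*n - 72*z^2 + 72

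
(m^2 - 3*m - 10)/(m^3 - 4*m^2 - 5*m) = (m + 2)/(m*(m + 1))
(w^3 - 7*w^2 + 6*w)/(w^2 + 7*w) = (w^2 - 7*w + 6)/(w + 7)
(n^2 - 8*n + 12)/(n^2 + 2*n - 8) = (n - 6)/(n + 4)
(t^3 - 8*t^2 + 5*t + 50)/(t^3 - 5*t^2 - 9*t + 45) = (t^2 - 3*t - 10)/(t^2 - 9)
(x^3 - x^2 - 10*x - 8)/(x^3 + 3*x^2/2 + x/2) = 2*(x^2 - 2*x - 8)/(x*(2*x + 1))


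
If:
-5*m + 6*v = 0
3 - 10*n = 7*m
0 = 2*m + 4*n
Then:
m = 3/2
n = -3/4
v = 5/4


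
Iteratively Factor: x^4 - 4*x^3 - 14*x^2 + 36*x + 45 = (x - 3)*(x^3 - x^2 - 17*x - 15) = (x - 5)*(x - 3)*(x^2 + 4*x + 3) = (x - 5)*(x - 3)*(x + 1)*(x + 3)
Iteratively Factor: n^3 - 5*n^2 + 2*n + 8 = (n + 1)*(n^2 - 6*n + 8) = (n - 2)*(n + 1)*(n - 4)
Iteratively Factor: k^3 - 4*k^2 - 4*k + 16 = (k - 2)*(k^2 - 2*k - 8) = (k - 4)*(k - 2)*(k + 2)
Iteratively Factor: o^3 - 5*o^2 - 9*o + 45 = (o + 3)*(o^2 - 8*o + 15) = (o - 5)*(o + 3)*(o - 3)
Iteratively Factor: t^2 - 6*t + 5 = (t - 5)*(t - 1)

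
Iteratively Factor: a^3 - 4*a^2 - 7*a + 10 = (a - 5)*(a^2 + a - 2) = (a - 5)*(a - 1)*(a + 2)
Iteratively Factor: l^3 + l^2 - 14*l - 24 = (l + 3)*(l^2 - 2*l - 8) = (l - 4)*(l + 3)*(l + 2)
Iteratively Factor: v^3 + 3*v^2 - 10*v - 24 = (v - 3)*(v^2 + 6*v + 8) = (v - 3)*(v + 4)*(v + 2)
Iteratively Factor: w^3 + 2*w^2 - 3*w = (w)*(w^2 + 2*w - 3) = w*(w - 1)*(w + 3)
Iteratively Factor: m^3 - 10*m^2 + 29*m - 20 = (m - 5)*(m^2 - 5*m + 4) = (m - 5)*(m - 4)*(m - 1)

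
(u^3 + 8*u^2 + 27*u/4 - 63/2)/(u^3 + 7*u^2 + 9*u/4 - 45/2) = (2*u + 7)/(2*u + 5)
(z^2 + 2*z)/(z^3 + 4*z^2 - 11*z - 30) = z/(z^2 + 2*z - 15)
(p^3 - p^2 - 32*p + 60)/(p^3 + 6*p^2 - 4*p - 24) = (p - 5)/(p + 2)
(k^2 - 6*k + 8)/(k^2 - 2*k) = (k - 4)/k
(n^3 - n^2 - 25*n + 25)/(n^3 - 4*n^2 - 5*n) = (n^2 + 4*n - 5)/(n*(n + 1))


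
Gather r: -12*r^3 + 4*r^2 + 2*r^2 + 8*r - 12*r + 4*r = -12*r^3 + 6*r^2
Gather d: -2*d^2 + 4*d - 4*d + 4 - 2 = 2 - 2*d^2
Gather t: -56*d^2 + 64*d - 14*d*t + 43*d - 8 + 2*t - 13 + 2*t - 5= -56*d^2 + 107*d + t*(4 - 14*d) - 26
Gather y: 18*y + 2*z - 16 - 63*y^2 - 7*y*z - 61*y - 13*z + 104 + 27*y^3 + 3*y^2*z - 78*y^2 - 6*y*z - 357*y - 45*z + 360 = 27*y^3 + y^2*(3*z - 141) + y*(-13*z - 400) - 56*z + 448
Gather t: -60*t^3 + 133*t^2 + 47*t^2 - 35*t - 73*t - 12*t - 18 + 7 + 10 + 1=-60*t^3 + 180*t^2 - 120*t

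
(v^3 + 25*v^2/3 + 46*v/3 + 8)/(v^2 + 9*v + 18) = (3*v^2 + 7*v + 4)/(3*(v + 3))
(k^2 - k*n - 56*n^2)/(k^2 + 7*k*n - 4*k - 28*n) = (k - 8*n)/(k - 4)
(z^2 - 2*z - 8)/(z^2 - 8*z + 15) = (z^2 - 2*z - 8)/(z^2 - 8*z + 15)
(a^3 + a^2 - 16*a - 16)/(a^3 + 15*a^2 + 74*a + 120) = (a^2 - 3*a - 4)/(a^2 + 11*a + 30)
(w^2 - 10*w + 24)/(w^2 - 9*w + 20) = (w - 6)/(w - 5)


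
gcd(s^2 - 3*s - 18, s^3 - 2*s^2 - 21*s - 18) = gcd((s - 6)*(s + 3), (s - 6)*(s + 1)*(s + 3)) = s^2 - 3*s - 18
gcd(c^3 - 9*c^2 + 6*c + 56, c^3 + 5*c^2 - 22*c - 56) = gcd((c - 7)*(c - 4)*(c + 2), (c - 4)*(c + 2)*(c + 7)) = c^2 - 2*c - 8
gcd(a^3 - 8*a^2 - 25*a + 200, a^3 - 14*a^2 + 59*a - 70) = a - 5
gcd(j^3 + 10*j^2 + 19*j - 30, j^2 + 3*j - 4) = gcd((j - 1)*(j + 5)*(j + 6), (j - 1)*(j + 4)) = j - 1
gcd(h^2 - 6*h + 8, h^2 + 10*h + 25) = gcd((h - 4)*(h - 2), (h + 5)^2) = 1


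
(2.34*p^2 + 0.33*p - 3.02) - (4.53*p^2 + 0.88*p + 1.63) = -2.19*p^2 - 0.55*p - 4.65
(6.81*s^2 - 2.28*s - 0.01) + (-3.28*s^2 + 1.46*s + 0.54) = 3.53*s^2 - 0.82*s + 0.53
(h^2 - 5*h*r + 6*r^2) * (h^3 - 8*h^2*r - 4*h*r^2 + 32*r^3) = h^5 - 13*h^4*r + 42*h^3*r^2 + 4*h^2*r^3 - 184*h*r^4 + 192*r^5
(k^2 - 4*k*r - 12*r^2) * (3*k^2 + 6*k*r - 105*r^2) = 3*k^4 - 6*k^3*r - 165*k^2*r^2 + 348*k*r^3 + 1260*r^4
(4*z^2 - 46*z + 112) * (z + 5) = 4*z^3 - 26*z^2 - 118*z + 560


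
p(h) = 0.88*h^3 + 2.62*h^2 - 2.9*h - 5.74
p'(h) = 2.64*h^2 + 5.24*h - 2.9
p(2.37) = 13.82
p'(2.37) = 24.35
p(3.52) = 54.90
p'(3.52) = 48.26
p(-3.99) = -8.36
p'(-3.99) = 18.22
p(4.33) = 102.27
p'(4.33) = 69.29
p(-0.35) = -4.44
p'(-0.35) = -4.41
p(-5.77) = -70.83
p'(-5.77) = 54.76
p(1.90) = 4.24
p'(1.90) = 16.59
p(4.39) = 106.47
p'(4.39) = 70.98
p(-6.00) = -84.10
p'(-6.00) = 60.70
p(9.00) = 821.90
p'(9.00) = 258.10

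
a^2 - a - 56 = (a - 8)*(a + 7)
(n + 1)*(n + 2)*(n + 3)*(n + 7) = n^4 + 13*n^3 + 53*n^2 + 83*n + 42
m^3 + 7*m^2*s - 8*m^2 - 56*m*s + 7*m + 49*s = (m - 7)*(m - 1)*(m + 7*s)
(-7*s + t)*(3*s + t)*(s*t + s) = -21*s^3*t - 21*s^3 - 4*s^2*t^2 - 4*s^2*t + s*t^3 + s*t^2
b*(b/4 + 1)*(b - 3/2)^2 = b^4/4 + b^3/4 - 39*b^2/16 + 9*b/4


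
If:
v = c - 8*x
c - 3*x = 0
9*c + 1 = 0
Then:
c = -1/9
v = 5/27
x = -1/27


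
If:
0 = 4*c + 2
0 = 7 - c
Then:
No Solution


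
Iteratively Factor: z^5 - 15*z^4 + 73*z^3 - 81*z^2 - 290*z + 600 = (z + 2)*(z^4 - 17*z^3 + 107*z^2 - 295*z + 300) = (z - 4)*(z + 2)*(z^3 - 13*z^2 + 55*z - 75) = (z - 5)*(z - 4)*(z + 2)*(z^2 - 8*z + 15) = (z - 5)*(z - 4)*(z - 3)*(z + 2)*(z - 5)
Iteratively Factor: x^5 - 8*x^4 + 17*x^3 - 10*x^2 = (x)*(x^4 - 8*x^3 + 17*x^2 - 10*x) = x*(x - 1)*(x^3 - 7*x^2 + 10*x) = x*(x - 5)*(x - 1)*(x^2 - 2*x) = x*(x - 5)*(x - 2)*(x - 1)*(x)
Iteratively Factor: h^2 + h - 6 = (h - 2)*(h + 3)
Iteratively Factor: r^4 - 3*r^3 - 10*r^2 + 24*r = (r)*(r^3 - 3*r^2 - 10*r + 24) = r*(r + 3)*(r^2 - 6*r + 8) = r*(r - 2)*(r + 3)*(r - 4)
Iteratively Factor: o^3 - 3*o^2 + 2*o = (o - 1)*(o^2 - 2*o) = o*(o - 1)*(o - 2)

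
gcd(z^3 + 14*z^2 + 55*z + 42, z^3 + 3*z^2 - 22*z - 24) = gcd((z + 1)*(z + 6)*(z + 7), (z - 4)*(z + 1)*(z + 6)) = z^2 + 7*z + 6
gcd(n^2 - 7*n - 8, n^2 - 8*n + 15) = 1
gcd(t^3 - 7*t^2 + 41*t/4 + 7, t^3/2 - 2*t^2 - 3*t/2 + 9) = 1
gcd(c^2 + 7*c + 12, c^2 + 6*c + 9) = c + 3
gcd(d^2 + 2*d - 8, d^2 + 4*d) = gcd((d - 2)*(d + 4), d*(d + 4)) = d + 4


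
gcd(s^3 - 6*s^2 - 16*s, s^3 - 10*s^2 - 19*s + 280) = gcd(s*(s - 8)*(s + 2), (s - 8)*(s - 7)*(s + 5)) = s - 8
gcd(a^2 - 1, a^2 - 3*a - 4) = a + 1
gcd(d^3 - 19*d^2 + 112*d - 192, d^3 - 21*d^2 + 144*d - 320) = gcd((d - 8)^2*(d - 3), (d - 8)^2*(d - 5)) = d^2 - 16*d + 64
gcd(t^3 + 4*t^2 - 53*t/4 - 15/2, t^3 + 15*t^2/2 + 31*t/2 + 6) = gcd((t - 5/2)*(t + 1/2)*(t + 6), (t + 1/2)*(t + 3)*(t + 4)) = t + 1/2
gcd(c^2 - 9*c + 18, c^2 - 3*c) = c - 3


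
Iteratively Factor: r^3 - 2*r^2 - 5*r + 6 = (r - 1)*(r^2 - r - 6) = (r - 1)*(r + 2)*(r - 3)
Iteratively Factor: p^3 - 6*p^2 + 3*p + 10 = (p + 1)*(p^2 - 7*p + 10) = (p - 5)*(p + 1)*(p - 2)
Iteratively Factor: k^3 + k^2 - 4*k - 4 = (k + 1)*(k^2 - 4) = (k - 2)*(k + 1)*(k + 2)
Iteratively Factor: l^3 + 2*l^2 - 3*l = (l - 1)*(l^2 + 3*l) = (l - 1)*(l + 3)*(l)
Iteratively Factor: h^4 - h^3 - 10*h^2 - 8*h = (h - 4)*(h^3 + 3*h^2 + 2*h) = (h - 4)*(h + 1)*(h^2 + 2*h) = (h - 4)*(h + 1)*(h + 2)*(h)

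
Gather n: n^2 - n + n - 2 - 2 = n^2 - 4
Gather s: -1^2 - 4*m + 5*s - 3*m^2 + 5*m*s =-3*m^2 - 4*m + s*(5*m + 5) - 1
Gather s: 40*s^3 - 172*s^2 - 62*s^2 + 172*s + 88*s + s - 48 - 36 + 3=40*s^3 - 234*s^2 + 261*s - 81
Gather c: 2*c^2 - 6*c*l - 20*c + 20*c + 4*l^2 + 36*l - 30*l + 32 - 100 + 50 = 2*c^2 - 6*c*l + 4*l^2 + 6*l - 18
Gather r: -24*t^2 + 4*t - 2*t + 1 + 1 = -24*t^2 + 2*t + 2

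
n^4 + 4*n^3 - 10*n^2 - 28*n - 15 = (n - 3)*(n + 1)^2*(n + 5)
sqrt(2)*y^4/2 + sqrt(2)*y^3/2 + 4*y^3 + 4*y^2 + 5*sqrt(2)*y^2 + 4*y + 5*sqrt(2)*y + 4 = (y + 1)*(y + sqrt(2))*(y + 2*sqrt(2))*(sqrt(2)*y/2 + 1)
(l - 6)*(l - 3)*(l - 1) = l^3 - 10*l^2 + 27*l - 18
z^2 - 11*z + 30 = (z - 6)*(z - 5)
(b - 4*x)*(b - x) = b^2 - 5*b*x + 4*x^2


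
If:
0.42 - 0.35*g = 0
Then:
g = 1.20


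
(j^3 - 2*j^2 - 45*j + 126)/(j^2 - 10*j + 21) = (j^2 + j - 42)/(j - 7)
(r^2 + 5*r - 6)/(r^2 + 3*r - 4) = (r + 6)/(r + 4)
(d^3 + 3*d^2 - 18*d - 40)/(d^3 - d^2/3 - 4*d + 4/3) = 3*(d^2 + d - 20)/(3*d^2 - 7*d + 2)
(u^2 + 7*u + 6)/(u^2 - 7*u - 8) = (u + 6)/(u - 8)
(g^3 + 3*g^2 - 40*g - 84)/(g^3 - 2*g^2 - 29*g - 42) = (g^2 + g - 42)/(g^2 - 4*g - 21)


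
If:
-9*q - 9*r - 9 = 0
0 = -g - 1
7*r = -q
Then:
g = -1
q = -7/6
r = 1/6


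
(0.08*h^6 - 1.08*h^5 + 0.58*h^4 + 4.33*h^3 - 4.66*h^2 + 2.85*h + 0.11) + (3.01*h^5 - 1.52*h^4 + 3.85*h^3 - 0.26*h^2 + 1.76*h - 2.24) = 0.08*h^6 + 1.93*h^5 - 0.94*h^4 + 8.18*h^3 - 4.92*h^2 + 4.61*h - 2.13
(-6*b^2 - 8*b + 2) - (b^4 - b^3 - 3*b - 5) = -b^4 + b^3 - 6*b^2 - 5*b + 7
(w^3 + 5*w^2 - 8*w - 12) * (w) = w^4 + 5*w^3 - 8*w^2 - 12*w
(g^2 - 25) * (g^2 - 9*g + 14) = g^4 - 9*g^3 - 11*g^2 + 225*g - 350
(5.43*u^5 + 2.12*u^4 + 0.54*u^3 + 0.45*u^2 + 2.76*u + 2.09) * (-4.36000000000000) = -23.6748*u^5 - 9.2432*u^4 - 2.3544*u^3 - 1.962*u^2 - 12.0336*u - 9.1124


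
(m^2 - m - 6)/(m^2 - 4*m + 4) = (m^2 - m - 6)/(m^2 - 4*m + 4)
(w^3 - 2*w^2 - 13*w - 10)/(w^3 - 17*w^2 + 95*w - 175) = (w^2 + 3*w + 2)/(w^2 - 12*w + 35)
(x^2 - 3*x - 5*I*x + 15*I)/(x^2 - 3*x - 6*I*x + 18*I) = (x - 5*I)/(x - 6*I)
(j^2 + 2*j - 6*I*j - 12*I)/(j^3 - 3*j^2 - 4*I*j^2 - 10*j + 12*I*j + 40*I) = (j - 6*I)/(j^2 - j*(5 + 4*I) + 20*I)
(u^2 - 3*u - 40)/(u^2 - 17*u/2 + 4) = 2*(u + 5)/(2*u - 1)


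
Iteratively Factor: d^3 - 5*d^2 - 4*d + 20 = (d + 2)*(d^2 - 7*d + 10) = (d - 2)*(d + 2)*(d - 5)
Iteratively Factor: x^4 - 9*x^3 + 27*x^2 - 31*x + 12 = (x - 1)*(x^3 - 8*x^2 + 19*x - 12) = (x - 3)*(x - 1)*(x^2 - 5*x + 4) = (x - 3)*(x - 1)^2*(x - 4)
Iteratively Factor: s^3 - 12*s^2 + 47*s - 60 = (s - 5)*(s^2 - 7*s + 12) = (s - 5)*(s - 3)*(s - 4)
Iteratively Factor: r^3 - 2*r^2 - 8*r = (r)*(r^2 - 2*r - 8) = r*(r - 4)*(r + 2)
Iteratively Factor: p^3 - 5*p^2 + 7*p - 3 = (p - 1)*(p^2 - 4*p + 3) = (p - 1)^2*(p - 3)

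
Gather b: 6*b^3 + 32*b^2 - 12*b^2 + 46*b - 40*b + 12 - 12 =6*b^3 + 20*b^2 + 6*b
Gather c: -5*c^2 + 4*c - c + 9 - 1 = -5*c^2 + 3*c + 8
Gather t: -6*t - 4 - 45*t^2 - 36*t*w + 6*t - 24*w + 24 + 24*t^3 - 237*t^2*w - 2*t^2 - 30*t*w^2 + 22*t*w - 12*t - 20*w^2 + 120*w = 24*t^3 + t^2*(-237*w - 47) + t*(-30*w^2 - 14*w - 12) - 20*w^2 + 96*w + 20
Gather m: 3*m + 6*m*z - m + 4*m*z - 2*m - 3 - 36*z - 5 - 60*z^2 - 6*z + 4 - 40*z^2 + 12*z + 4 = 10*m*z - 100*z^2 - 30*z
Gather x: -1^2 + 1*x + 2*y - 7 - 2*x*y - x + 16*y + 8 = -2*x*y + 18*y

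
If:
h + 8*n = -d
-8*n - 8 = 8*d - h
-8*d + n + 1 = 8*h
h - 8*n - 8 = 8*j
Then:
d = -56/65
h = 64/65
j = -56/65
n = -1/65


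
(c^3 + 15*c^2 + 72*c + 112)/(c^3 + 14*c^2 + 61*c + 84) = (c + 4)/(c + 3)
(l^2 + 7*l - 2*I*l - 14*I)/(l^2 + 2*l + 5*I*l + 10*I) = (l^2 + l*(7 - 2*I) - 14*I)/(l^2 + l*(2 + 5*I) + 10*I)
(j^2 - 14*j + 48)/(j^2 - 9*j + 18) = (j - 8)/(j - 3)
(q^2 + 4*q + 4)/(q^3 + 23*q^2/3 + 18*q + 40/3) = 3*(q + 2)/(3*q^2 + 17*q + 20)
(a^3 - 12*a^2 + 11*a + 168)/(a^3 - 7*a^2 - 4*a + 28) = (a^2 - 5*a - 24)/(a^2 - 4)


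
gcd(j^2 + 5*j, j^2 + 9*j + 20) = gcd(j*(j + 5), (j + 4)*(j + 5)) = j + 5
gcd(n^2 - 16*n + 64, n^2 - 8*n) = n - 8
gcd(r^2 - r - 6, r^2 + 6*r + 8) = r + 2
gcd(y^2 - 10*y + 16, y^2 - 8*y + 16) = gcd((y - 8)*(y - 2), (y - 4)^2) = 1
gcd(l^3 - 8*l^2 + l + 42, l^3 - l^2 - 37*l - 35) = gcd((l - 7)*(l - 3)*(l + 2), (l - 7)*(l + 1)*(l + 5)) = l - 7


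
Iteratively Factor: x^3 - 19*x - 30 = (x + 3)*(x^2 - 3*x - 10) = (x + 2)*(x + 3)*(x - 5)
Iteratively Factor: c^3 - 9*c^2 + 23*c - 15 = (c - 5)*(c^2 - 4*c + 3) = (c - 5)*(c - 3)*(c - 1)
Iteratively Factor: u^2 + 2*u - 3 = (u + 3)*(u - 1)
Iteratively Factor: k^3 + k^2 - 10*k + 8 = (k - 2)*(k^2 + 3*k - 4) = (k - 2)*(k - 1)*(k + 4)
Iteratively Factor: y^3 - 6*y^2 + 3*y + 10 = (y - 2)*(y^2 - 4*y - 5) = (y - 2)*(y + 1)*(y - 5)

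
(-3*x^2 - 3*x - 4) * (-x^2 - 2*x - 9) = 3*x^4 + 9*x^3 + 37*x^2 + 35*x + 36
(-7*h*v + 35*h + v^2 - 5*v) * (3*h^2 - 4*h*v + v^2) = -21*h^3*v + 105*h^3 + 31*h^2*v^2 - 155*h^2*v - 11*h*v^3 + 55*h*v^2 + v^4 - 5*v^3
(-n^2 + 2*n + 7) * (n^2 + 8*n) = -n^4 - 6*n^3 + 23*n^2 + 56*n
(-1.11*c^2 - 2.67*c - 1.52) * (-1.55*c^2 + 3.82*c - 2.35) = 1.7205*c^4 - 0.101700000000001*c^3 - 5.2349*c^2 + 0.4681*c + 3.572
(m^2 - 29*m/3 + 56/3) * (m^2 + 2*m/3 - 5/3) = m^4 - 9*m^3 + 95*m^2/9 + 257*m/9 - 280/9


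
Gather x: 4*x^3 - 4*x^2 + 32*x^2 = 4*x^3 + 28*x^2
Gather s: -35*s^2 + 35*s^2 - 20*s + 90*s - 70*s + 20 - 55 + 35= 0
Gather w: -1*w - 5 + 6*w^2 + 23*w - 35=6*w^2 + 22*w - 40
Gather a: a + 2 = a + 2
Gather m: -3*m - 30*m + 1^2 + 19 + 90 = 110 - 33*m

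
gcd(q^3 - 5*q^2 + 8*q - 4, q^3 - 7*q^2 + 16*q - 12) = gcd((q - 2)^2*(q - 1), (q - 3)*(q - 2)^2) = q^2 - 4*q + 4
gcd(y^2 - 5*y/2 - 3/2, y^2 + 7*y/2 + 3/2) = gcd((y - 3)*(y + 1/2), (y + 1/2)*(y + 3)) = y + 1/2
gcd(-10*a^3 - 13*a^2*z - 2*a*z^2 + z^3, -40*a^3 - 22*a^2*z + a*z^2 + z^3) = -10*a^2 - 3*a*z + z^2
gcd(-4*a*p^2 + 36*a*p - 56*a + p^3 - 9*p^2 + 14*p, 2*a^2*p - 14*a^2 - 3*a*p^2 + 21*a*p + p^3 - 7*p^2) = p - 7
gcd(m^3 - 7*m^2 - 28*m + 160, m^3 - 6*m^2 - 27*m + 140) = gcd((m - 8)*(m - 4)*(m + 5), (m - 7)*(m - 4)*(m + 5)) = m^2 + m - 20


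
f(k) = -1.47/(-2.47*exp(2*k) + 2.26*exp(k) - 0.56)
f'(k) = -1.47*(4.94*exp(2*k) - 2.26*exp(k))/(-2.47*exp(2*k) + 2.26*exp(k) - 0.56)^2 = (3.3222 - 7.2618*exp(k))*exp(k)/(2.47*exp(2*k) - 2.26*exp(k) + 0.56)^2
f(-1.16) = 15.60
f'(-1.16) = 36.90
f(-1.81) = 5.74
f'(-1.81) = 5.32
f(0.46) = 0.46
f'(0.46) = -1.28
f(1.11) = 0.09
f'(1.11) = -0.21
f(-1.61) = 7.10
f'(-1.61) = 8.73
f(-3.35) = 3.04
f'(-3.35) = 0.46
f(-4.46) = 2.75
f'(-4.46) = 0.13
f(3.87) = 0.00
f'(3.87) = -0.00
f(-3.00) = 3.24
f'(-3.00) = 0.72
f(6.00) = 0.00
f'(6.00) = 0.00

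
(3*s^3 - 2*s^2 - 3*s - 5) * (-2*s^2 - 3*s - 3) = -6*s^5 - 5*s^4 + 3*s^3 + 25*s^2 + 24*s + 15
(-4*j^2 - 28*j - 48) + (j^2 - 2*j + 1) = -3*j^2 - 30*j - 47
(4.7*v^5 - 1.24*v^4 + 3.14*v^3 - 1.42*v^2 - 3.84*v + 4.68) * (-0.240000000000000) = -1.128*v^5 + 0.2976*v^4 - 0.7536*v^3 + 0.3408*v^2 + 0.9216*v - 1.1232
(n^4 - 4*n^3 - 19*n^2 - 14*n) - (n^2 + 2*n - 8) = n^4 - 4*n^3 - 20*n^2 - 16*n + 8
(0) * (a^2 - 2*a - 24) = 0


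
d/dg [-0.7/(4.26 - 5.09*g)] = -3.563/(5.09*g - 4.26)^2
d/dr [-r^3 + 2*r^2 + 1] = r*(4 - 3*r)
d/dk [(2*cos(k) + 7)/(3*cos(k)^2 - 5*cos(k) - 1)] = (-6*sin(k)^2 + 42*cos(k) - 27)*sin(k)/(-3*cos(k)^2 + 5*cos(k) + 1)^2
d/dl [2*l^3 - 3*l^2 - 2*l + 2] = 6*l^2 - 6*l - 2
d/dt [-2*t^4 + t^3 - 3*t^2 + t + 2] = -8*t^3 + 3*t^2 - 6*t + 1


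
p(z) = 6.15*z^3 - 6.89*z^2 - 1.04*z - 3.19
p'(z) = 18.45*z^2 - 13.78*z - 1.04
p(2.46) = 44.11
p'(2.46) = 76.71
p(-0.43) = -4.51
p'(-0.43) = 8.30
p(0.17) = -3.54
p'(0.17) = -2.85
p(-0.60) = -6.37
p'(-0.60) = 13.87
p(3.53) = 177.80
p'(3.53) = 180.22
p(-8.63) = -4460.18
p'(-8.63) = 1491.98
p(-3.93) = -478.81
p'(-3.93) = 338.07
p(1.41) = -1.11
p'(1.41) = 16.21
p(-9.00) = -5035.27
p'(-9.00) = 1617.43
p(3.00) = 97.73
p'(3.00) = 123.67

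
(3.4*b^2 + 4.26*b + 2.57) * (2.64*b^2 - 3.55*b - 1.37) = 8.976*b^4 - 0.823599999999999*b^3 - 12.9962*b^2 - 14.9597*b - 3.5209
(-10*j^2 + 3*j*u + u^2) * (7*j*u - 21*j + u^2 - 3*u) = -70*j^3*u + 210*j^3 + 11*j^2*u^2 - 33*j^2*u + 10*j*u^3 - 30*j*u^2 + u^4 - 3*u^3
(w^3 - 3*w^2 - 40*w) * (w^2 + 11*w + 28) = w^5 + 8*w^4 - 45*w^3 - 524*w^2 - 1120*w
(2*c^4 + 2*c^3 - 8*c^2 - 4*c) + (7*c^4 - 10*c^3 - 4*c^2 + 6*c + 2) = 9*c^4 - 8*c^3 - 12*c^2 + 2*c + 2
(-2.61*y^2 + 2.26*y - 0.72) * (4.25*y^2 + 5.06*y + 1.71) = -11.0925*y^4 - 3.6016*y^3 + 3.9125*y^2 + 0.2214*y - 1.2312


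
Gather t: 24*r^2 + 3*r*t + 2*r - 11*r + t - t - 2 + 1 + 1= 24*r^2 + 3*r*t - 9*r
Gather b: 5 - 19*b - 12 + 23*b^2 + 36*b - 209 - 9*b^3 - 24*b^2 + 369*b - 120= -9*b^3 - b^2 + 386*b - 336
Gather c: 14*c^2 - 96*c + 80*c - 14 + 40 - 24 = 14*c^2 - 16*c + 2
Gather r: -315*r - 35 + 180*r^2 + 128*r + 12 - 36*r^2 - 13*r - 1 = 144*r^2 - 200*r - 24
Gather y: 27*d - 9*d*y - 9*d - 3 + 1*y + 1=18*d + y*(1 - 9*d) - 2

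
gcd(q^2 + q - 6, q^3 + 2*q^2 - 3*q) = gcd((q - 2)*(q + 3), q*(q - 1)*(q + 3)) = q + 3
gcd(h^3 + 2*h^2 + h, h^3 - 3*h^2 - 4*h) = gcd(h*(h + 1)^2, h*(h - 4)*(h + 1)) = h^2 + h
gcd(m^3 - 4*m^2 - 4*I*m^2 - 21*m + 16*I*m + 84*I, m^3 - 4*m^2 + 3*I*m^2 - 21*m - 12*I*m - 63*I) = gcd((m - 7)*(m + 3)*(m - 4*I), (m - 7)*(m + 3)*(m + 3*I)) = m^2 - 4*m - 21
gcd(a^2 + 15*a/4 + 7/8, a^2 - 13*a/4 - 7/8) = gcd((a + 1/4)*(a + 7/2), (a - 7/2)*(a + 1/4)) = a + 1/4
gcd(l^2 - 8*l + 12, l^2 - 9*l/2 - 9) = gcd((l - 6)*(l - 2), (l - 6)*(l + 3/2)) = l - 6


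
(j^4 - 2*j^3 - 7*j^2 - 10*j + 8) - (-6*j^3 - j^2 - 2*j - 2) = j^4 + 4*j^3 - 6*j^2 - 8*j + 10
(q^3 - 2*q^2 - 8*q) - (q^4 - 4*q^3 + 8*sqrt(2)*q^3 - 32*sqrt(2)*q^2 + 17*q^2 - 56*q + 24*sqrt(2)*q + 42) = -q^4 - 8*sqrt(2)*q^3 + 5*q^3 - 19*q^2 + 32*sqrt(2)*q^2 - 24*sqrt(2)*q + 48*q - 42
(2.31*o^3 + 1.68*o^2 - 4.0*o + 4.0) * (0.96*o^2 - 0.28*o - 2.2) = 2.2176*o^5 + 0.966*o^4 - 9.3924*o^3 + 1.264*o^2 + 7.68*o - 8.8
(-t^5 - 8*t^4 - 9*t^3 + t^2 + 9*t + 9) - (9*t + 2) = -t^5 - 8*t^4 - 9*t^3 + t^2 + 7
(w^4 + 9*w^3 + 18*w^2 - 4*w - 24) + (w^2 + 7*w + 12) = w^4 + 9*w^3 + 19*w^2 + 3*w - 12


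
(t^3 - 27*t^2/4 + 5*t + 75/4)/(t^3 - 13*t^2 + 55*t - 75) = (t + 5/4)/(t - 5)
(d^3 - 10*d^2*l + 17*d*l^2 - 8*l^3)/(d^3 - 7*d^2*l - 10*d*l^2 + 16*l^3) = (d - l)/(d + 2*l)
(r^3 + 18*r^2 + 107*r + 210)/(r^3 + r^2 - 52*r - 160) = (r^2 + 13*r + 42)/(r^2 - 4*r - 32)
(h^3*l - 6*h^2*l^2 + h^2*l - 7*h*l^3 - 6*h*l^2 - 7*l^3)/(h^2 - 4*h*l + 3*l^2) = l*(h^3 - 6*h^2*l + h^2 - 7*h*l^2 - 6*h*l - 7*l^2)/(h^2 - 4*h*l + 3*l^2)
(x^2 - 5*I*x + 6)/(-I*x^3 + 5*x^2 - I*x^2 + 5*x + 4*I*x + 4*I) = (I*x + 6)/(x^2 + x*(1 + 4*I) + 4*I)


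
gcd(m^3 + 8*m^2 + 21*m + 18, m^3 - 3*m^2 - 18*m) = m + 3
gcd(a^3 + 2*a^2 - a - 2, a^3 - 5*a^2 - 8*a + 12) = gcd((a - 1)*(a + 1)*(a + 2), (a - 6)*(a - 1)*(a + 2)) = a^2 + a - 2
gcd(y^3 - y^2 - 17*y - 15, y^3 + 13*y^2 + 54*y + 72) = y + 3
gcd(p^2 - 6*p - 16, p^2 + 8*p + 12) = p + 2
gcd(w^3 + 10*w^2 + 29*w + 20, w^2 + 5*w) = w + 5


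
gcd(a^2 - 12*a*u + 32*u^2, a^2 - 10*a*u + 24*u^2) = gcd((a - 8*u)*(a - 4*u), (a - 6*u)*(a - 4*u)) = -a + 4*u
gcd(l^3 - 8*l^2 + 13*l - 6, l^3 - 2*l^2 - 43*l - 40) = 1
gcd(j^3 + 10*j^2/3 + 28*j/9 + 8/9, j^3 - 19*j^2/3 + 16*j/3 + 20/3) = j + 2/3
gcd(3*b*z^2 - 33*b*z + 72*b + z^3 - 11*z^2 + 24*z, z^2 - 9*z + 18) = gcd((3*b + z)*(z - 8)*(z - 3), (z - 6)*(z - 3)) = z - 3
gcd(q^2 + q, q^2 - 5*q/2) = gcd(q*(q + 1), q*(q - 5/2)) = q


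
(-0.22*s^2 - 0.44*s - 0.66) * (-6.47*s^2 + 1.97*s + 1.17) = 1.4234*s^4 + 2.4134*s^3 + 3.146*s^2 - 1.815*s - 0.7722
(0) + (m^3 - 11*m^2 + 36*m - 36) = m^3 - 11*m^2 + 36*m - 36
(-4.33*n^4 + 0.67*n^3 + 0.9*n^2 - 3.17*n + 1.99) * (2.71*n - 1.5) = -11.7343*n^5 + 8.3107*n^4 + 1.434*n^3 - 9.9407*n^2 + 10.1479*n - 2.985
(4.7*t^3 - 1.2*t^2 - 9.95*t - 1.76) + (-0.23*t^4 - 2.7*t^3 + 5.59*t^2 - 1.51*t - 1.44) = -0.23*t^4 + 2.0*t^3 + 4.39*t^2 - 11.46*t - 3.2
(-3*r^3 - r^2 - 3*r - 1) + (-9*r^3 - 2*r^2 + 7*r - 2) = -12*r^3 - 3*r^2 + 4*r - 3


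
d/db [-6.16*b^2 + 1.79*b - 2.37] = 1.79 - 12.32*b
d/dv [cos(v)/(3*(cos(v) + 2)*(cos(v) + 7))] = (cos(v)^2 - 14)*sin(v)/(3*(cos(v) + 2)^2*(cos(v) + 7)^2)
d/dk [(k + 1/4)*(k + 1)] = 2*k + 5/4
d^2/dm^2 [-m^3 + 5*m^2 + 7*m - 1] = 10 - 6*m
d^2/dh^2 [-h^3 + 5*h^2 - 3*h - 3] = 10 - 6*h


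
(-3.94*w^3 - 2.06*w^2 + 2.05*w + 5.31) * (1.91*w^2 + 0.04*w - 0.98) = -7.5254*w^5 - 4.0922*w^4 + 7.6943*w^3 + 12.2429*w^2 - 1.7966*w - 5.2038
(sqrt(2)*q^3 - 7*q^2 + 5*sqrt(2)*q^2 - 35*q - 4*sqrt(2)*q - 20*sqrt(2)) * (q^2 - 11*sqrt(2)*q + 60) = sqrt(2)*q^5 - 29*q^4 + 5*sqrt(2)*q^4 - 145*q^3 + 133*sqrt(2)*q^3 - 332*q^2 + 665*sqrt(2)*q^2 - 1660*q - 240*sqrt(2)*q - 1200*sqrt(2)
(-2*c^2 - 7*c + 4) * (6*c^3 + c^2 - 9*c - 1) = -12*c^5 - 44*c^4 + 35*c^3 + 69*c^2 - 29*c - 4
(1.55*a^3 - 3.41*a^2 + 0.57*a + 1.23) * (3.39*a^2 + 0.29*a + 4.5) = 5.2545*a^5 - 11.1104*a^4 + 7.9184*a^3 - 11.01*a^2 + 2.9217*a + 5.535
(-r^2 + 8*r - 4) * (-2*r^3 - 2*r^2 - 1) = 2*r^5 - 14*r^4 - 8*r^3 + 9*r^2 - 8*r + 4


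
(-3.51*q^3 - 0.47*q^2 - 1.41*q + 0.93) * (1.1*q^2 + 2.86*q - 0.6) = -3.861*q^5 - 10.5556*q^4 - 0.7892*q^3 - 2.7276*q^2 + 3.5058*q - 0.558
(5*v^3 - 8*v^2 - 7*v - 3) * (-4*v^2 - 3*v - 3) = -20*v^5 + 17*v^4 + 37*v^3 + 57*v^2 + 30*v + 9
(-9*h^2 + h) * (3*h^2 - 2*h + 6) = -27*h^4 + 21*h^3 - 56*h^2 + 6*h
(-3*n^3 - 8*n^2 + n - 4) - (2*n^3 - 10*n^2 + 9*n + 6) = -5*n^3 + 2*n^2 - 8*n - 10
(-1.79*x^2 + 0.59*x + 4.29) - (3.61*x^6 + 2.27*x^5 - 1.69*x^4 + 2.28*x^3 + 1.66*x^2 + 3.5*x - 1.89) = -3.61*x^6 - 2.27*x^5 + 1.69*x^4 - 2.28*x^3 - 3.45*x^2 - 2.91*x + 6.18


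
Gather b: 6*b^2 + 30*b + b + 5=6*b^2 + 31*b + 5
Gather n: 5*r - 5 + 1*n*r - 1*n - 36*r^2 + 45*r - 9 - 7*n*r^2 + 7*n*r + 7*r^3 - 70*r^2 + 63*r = n*(-7*r^2 + 8*r - 1) + 7*r^3 - 106*r^2 + 113*r - 14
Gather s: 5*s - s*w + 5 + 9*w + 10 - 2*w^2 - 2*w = s*(5 - w) - 2*w^2 + 7*w + 15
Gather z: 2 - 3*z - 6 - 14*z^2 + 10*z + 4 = -14*z^2 + 7*z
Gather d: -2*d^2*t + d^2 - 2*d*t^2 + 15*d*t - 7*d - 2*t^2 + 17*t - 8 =d^2*(1 - 2*t) + d*(-2*t^2 + 15*t - 7) - 2*t^2 + 17*t - 8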